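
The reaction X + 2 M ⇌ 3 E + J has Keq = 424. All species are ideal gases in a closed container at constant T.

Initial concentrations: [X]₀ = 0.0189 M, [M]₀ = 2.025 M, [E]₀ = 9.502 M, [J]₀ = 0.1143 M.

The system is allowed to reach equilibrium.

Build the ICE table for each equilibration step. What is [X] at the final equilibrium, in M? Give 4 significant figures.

[X]_eq = 0.04205 M

Q₀ = 1265 vs Keq = 424 ⇒ Q>K, reverse
Step 1:
                   X          M          E          J
  init        0.0189      2.025      9.502     0.1143
  Δ          0.02315     0.0463   -0.06945   -0.02315
  eq         0.04205      2.071      9.433    0.09115
  solve Keq expr → x = -0.02315; check Q = 424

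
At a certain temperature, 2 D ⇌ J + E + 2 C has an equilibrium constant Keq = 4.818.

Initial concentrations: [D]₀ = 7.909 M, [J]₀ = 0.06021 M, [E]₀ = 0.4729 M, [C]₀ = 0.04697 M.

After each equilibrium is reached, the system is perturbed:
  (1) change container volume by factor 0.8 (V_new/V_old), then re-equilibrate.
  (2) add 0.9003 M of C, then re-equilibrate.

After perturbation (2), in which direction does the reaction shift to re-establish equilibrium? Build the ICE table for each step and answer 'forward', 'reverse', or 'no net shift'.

Direction: reverse

Q₀ = 1.0042e-06 vs Keq = 4.818 ⇒ Q<K, forward
Step 1:
                    D           J           E           C
  I             7.909     0.06021      0.4729     0.04697
  C            -3.914       1.957       1.957       3.914
  E             3.995       2.017        2.43       3.961
  solve Keq expr → x = 1.957; check Q = 4.818
Then change container volume by factor 0.8 (V_new/V_old).
Step 2:
                    D           J           E           C
  I             4.994       2.521       3.037       4.951
  C            0.3775     -0.1887     -0.1887     -0.3775
  E             5.371       2.333       2.849       4.574
  solve Keq expr → x = -0.1887; check Q = 4.818
Then add 0.9003 M of C.
Step 3:
                    D           J           E           C
  I             5.371       2.333       2.849       5.474
  C            0.3151     -0.1575     -0.1575     -0.3151
  E             5.686       2.175       2.691       5.159
  solve Keq expr → x = -0.1575; check Q = 4.818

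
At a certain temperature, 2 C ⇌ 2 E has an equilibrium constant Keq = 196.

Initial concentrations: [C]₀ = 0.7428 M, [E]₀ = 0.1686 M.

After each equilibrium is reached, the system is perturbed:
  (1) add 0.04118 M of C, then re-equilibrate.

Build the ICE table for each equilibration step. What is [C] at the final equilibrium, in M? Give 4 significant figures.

[C]_eq = 0.06351 M

Q₀ = 0.05152 vs Keq = 196 ⇒ Q<K, forward
Step 1:
                    C           E
  init         0.7428      0.1686
  Δ            -0.682       0.682
  eq          0.06076      0.8506
  solve Keq expr → x = 0.341; check Q = 196
Then add 0.04118 M of C.
Step 2:
                    C           E
  init         0.1019      0.8506
  Δ          -0.03843     0.03843
  eq          0.06351      0.8891
  solve Keq expr → x = 0.01922; check Q = 196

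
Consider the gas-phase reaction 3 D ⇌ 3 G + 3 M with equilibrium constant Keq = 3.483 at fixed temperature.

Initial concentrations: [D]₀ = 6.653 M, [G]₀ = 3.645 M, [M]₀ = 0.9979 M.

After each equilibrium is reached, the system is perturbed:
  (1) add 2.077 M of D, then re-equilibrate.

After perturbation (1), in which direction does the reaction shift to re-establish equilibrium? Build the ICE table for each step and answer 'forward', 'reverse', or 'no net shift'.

Direction: forward

Q₀ = 0.1634 vs Keq = 3.483 ⇒ Q<K, forward
Step 1:
                    D           G           M
  Initial       6.653       3.645      0.9979
  Change      -0.9119      0.9119      0.9119
  Equil         5.741       4.557        1.91
  solve Keq expr → x = 0.304; check Q = 3.483
Then add 2.077 M of D.
Step 2:
                    D           G           M
  Initial       7.818       4.557        1.91
  Change      -0.3766      0.3766      0.3766
  Equil         7.441       4.934       2.286
  solve Keq expr → x = 0.1255; check Q = 3.483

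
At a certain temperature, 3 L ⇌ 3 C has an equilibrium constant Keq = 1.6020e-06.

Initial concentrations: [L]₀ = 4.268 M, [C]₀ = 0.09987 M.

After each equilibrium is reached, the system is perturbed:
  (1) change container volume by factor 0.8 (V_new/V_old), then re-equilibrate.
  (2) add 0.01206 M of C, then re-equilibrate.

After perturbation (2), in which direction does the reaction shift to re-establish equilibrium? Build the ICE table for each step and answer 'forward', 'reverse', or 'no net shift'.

Q₀ = 1.2812e-05 vs Keq = 1.6020e-06 ⇒ Q>K, reverse
Step 1:
                  L         C
  I           4.268   0.09987
  C         0.04935  -0.04935
  E           4.317   0.05052
  solve Keq expr → x = -0.01645; check Q = 1.6020e-06
Then change container volume by factor 0.8 (V_new/V_old).
Step 2:
                  L         C
  I           5.397   0.06315
  C               0         0
  E           5.397   0.06315
  solve Keq expr → x = 0; check Q = 1.6020e-06
Then add 0.01206 M of C.
Step 3:
                  L         C
  I           5.397   0.07521
  C         0.01192  -0.01192
  E           5.409   0.06329
  solve Keq expr → x = -0.003974; check Q = 1.6020e-06

Direction: reverse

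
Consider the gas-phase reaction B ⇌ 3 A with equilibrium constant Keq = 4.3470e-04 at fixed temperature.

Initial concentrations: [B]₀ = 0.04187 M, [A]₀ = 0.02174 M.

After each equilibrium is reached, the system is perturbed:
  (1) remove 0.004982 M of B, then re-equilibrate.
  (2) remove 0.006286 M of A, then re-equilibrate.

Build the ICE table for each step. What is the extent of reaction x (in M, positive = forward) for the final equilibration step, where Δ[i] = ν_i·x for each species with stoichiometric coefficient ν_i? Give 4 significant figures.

x = 0.001942 M

Q₀ = 2.4540e-04 vs Keq = 4.3470e-04 ⇒ Q<K, forward
Step 1:
                    B           A
  I           0.04187     0.02174
  C         -0.001421    0.004264
  E           0.04045       0.026
  solve Keq expr → x = 0.001421; check Q = 4.3470e-04
Then remove 0.004982 M of B.
Step 2:
                    B           A
  I           0.03547       0.026
  C        3.4477e-04   -0.001034
  E           0.03581     0.02497
  solve Keq expr → x = -3.4477e-04; check Q = 4.3470e-04
Then remove 0.006286 M of A.
Step 3:
                    B           A
  I           0.03581     0.01868
  C         -0.001942    0.005826
  E           0.03387     0.02451
  solve Keq expr → x = 0.001942; check Q = 4.3470e-04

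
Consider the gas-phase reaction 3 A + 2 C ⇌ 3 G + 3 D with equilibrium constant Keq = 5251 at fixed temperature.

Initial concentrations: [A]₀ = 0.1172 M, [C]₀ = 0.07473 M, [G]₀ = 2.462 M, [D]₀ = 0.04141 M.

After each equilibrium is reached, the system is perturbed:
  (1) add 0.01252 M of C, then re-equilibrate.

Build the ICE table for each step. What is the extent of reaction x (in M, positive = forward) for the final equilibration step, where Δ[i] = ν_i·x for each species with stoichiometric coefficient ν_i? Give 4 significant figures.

x = 0.001493 M

Q₀ = 117.9 vs Keq = 5251 ⇒ Q<K, forward
Step 1:
                   A          C          G          D
  init        0.1172    0.07473      2.462    0.04141
  Δ         -0.03601     -0.024    0.03601    0.03601
  eq         0.08119    0.05073      2.498    0.07742
  solve Keq expr → x = 0.012; check Q = 5251
Then add 0.01252 M of C.
Step 2:
                   A          C          G          D
  init       0.08119    0.06325      2.498    0.07742
  Δ         -0.00448  -0.002987    0.00448    0.00448
  eq         0.07671    0.06026      2.502     0.0819
  solve Keq expr → x = 0.001493; check Q = 5251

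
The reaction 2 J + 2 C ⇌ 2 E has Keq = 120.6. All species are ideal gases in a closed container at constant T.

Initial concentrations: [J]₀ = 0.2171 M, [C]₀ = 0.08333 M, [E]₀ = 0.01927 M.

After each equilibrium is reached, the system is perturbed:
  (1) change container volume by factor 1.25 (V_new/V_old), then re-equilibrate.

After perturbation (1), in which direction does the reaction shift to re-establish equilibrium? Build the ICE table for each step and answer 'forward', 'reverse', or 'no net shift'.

Q₀ = 1.135 vs Keq = 120.6 ⇒ Q<K, forward
Step 1:
                  J         C         E
  init       0.2171   0.08333   0.01927
  Δ        -0.04749  -0.04749   0.04749
  eq         0.1696   0.03584   0.06676
  solve Keq expr → x = 0.02374; check Q = 120.6
Then change container volume by factor 1.25 (V_new/V_old).
Step 2:
                  J         C         E
  init       0.1357   0.02867   0.05341
  Δ        0.003753  0.003753 -0.003753
  eq         0.1394   0.03243   0.04965
  solve Keq expr → x = -0.001876; check Q = 120.6

Direction: reverse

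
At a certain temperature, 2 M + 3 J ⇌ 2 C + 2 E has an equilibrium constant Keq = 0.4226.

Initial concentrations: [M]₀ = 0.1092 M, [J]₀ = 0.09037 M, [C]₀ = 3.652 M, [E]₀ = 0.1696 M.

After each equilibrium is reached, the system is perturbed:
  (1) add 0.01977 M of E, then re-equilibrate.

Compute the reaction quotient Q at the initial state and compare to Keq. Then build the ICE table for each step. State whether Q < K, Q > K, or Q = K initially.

Q₀ = 4.3591e+04 vs Keq = 0.4226 ⇒ Q>K, reverse
Step 1:
                    M           J           C           E
  I            0.1092     0.09037       3.652      0.1696
  C            0.1601      0.2401     -0.1601     -0.1601
  E            0.2693      0.3305       3.492    0.009524
  solve Keq expr → x = -0.08004; check Q = 0.4226
Then add 0.01977 M of E.
Step 2:
                    M           J           C           E
  I            0.2693      0.3305       3.492     0.02929
  C           0.01782     0.02674    -0.01782    -0.01782
  E            0.2871      0.3572       3.474     0.01147
  solve Keq expr → x = -0.008912; check Q = 0.4226

Q₀ = 4.3591e+04; Q > K (proceeds reverse)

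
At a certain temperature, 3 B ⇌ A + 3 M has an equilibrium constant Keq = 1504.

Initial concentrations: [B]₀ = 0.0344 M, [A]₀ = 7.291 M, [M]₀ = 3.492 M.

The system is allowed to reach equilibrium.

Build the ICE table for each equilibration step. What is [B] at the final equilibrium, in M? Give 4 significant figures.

[B]_eq = 0.5073 M

Q₀ = 7.6267e+06 vs Keq = 1504 ⇒ Q>K, reverse
Step 1:
                   B          A          M
  Initial     0.0344      7.291      3.492
  Change      0.4729    -0.1576    -0.4729
  Equil       0.5073      7.133      3.019
  solve Keq expr → x = -0.1576; check Q = 1504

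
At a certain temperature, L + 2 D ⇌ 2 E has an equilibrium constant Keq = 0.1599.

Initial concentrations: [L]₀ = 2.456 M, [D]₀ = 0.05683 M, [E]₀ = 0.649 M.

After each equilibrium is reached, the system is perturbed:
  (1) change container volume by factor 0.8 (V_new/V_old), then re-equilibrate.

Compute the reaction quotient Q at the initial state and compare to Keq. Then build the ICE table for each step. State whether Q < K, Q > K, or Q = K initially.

Q₀ = 53.1; Q > K (proceeds reverse)

Q₀ = 53.1 vs Keq = 0.1599 ⇒ Q>K, reverse
Step 1:
                   L          D          E
  init         2.456    0.05683      0.649
  Δ           0.1855      0.371     -0.371
  eq           2.641     0.4278      0.278
  solve Keq expr → x = -0.1855; check Q = 0.1599
Then change container volume by factor 0.8 (V_new/V_old).
Step 2:
                   L          D          E
  init         3.302     0.5348     0.3475
  Δ         -0.01169   -0.02338    0.02338
  eq            3.29     0.5114     0.3709
  solve Keq expr → x = 0.01169; check Q = 0.1599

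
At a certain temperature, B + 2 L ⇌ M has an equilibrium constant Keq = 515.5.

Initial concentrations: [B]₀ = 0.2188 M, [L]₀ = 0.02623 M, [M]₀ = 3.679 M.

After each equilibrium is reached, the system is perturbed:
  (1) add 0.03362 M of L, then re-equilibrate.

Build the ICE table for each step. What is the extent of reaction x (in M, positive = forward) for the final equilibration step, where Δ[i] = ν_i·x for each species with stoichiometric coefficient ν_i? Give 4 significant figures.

Q₀ = 2.4439e+04 vs Keq = 515.5 ⇒ Q>K, reverse
Step 1:
                  B         L         M
  init       0.2188   0.02623     3.679
  Δ         0.06541    0.1308  -0.06541
  eq         0.2842     0.157     3.614
  solve Keq expr → x = -0.06541; check Q = 515.5
Then add 0.03362 M of L.
Step 2:
                  B         L         M
  init       0.2842    0.1907     3.614
  Δ        -0.01456  -0.02911   0.01456
  eq         0.2697    0.1616     3.628
  solve Keq expr → x = 0.01456; check Q = 515.5

x = 0.01456 M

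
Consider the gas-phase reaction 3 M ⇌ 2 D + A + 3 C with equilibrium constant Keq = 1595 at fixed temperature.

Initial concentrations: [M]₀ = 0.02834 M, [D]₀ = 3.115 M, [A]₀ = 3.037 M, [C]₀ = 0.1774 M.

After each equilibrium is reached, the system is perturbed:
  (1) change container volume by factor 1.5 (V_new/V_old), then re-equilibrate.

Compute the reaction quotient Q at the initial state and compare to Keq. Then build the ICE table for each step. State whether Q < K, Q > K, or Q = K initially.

Q₀ = 7228; Q > K (proceeds reverse)

Q₀ = 7228 vs Keq = 1595 ⇒ Q>K, reverse
Step 1:
                   M          D          A          C
  I          0.02834      3.115      3.037     0.1774
  C          0.01459  -0.009726  -0.004863   -0.01459
  E          0.04293      3.105      3.032     0.1628
  solve Keq expr → x = -0.004863; check Q = 1595
Then change container volume by factor 1.5 (V_new/V_old).
Step 2:
                   M          D          A          C
  I          0.02862       2.07      2.021     0.1085
  C        -0.008076   0.005384   0.002692   0.008076
  E          0.02054      2.076      2.024     0.1166
  solve Keq expr → x = 0.002692; check Q = 1595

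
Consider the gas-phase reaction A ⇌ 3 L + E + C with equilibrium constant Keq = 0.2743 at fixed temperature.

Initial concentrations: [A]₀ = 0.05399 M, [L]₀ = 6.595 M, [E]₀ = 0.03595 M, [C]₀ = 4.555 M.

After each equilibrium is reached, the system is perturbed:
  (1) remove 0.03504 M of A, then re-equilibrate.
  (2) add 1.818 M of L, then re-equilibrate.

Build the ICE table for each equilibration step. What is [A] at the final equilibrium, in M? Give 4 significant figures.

[A]_eq = 0.05489 M

Q₀ = 870 vs Keq = 0.2743 ⇒ Q>K, reverse
Step 1:
                   A          L          E          C
  init       0.05399      6.595    0.03595      4.555
  Δ          0.03593    -0.1078   -0.03593   -0.03593
  eq         0.08992      6.487 1.9992e-05      4.519
  solve Keq expr → x = -0.03593; check Q = 0.2743
Then remove 0.03504 M of A.
Step 2:
                   A          L          E          C
  init       0.05488      6.487 1.9992e-05      4.519
  Δ       7.7886e-06 -2.3366e-05 -7.7886e-06 -7.7886e-06
  eq         0.05489      6.487 1.2203e-05      4.519
  solve Keq expr → x = -7.7886e-06; check Q = 0.2743
Then add 1.818 M of L.
Step 3:
                   A          L          E          C
  init       0.05489      8.305 1.2203e-05      4.519
  Δ       6.3870e-06 -1.9161e-05 -6.3870e-06 -6.3870e-06
  eq         0.05489      8.305 5.8165e-06      4.519
  solve Keq expr → x = -6.3870e-06; check Q = 0.2743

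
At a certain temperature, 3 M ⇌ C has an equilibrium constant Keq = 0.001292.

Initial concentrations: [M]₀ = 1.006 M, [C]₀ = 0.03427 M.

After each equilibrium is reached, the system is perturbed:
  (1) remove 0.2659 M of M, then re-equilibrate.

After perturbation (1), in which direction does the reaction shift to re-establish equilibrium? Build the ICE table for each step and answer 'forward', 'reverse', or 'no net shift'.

Direction: reverse

Q₀ = 0.03366 vs Keq = 0.001292 ⇒ Q>K, reverse
Step 1:
                  M         C
  init        1.006   0.03427
  Δ          0.0976  -0.03253
  eq          1.104  0.001737
  solve Keq expr → x = -0.03253; check Q = 0.001292
Then remove 0.2659 M of M.
Step 2:
                  M         C
  init       0.8377  0.001737
  Δ        0.002907 -9.6916e-04
  eq         0.8406 7.6744e-04
  solve Keq expr → x = -9.6916e-04; check Q = 0.001292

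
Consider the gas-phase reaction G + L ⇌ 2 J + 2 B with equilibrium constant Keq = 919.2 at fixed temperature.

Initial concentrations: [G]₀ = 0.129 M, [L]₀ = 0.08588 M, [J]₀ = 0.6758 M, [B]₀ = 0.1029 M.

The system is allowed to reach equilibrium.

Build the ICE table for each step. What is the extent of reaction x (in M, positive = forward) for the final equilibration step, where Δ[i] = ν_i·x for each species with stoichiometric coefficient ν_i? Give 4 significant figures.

Q₀ = 0.4365 vs Keq = 919.2 ⇒ Q<K, forward
Step 1:
                   G          L          J          B
  init         0.129    0.08588     0.6758     0.1029
  Δ         -0.08459   -0.08459     0.1692     0.1692
  eq         0.04441   0.001295      0.845     0.2721
  solve Keq expr → x = 0.08459; check Q = 919.2

x = 0.08459 M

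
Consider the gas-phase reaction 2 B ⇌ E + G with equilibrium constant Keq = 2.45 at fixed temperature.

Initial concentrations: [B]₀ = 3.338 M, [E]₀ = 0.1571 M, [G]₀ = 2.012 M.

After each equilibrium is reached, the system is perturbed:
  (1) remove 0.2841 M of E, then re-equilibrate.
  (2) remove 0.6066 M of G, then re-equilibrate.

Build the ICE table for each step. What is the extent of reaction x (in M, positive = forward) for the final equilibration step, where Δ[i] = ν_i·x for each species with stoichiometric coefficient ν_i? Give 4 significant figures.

x = 0.0423 M

Q₀ = 0.02837 vs Keq = 2.45 ⇒ Q<K, forward
Step 1:
                  B         E         G
  Initial     3.338    0.1571     2.012
  Change     -2.107     1.054     1.054
  Equil       1.231     1.211     3.066
  solve Keq expr → x = 1.054; check Q = 2.45
Then remove 0.2841 M of E.
Step 2:
                  B         E         G
  Initial     1.231    0.9266     3.066
  Change    -0.1119   0.05597   0.05597
  Equil       1.119    0.9826     3.122
  solve Keq expr → x = 0.05597; check Q = 2.45
Then remove 0.6066 M of G.
Step 3:
                  B         E         G
  Initial     1.119    0.9826     2.515
  Change    -0.0846    0.0423    0.0423
  Equil       1.034     1.025     2.557
  solve Keq expr → x = 0.0423; check Q = 2.45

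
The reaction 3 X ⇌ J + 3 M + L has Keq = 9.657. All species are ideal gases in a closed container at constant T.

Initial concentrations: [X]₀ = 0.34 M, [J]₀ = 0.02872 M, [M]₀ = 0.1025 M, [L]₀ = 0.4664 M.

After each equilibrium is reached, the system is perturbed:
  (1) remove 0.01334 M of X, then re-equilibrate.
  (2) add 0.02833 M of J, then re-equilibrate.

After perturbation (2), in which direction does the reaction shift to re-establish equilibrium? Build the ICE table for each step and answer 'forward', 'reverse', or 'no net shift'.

Direction: reverse

Q₀ = 3.6701e-04 vs Keq = 9.657 ⇒ Q<K, forward
Step 1:
                  X         J         M         L
  I            0.34   0.02872    0.1025    0.4664
  C         -0.2694   0.08981    0.2694   0.08981
  E         0.07056    0.1185    0.3719    0.5562
  solve Keq expr → x = 0.08981; check Q = 9.657
Then remove 0.01334 M of X.
Step 2:
                  X         J         M         L
  I         0.05722    0.1185    0.3719    0.5562
  C         0.01052 -0.003506  -0.01052 -0.003506
  E         0.06774     0.115    0.3614    0.5527
  solve Keq expr → x = -0.003506; check Q = 9.657
Then add 0.02833 M of J.
Step 3:
                  X         J         M         L
  I         0.06774    0.1434    0.3614    0.5527
  C        0.004055 -0.001352 -0.004055 -0.001352
  E         0.07179     0.142    0.3574    0.5514
  solve Keq expr → x = -0.001352; check Q = 9.657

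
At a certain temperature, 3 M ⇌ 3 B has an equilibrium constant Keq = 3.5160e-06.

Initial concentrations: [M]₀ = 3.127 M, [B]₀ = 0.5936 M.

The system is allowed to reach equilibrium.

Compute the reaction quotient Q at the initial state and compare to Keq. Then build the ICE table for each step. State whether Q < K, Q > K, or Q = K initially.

Q₀ = 0.006841; Q > K (proceeds reverse)

Q₀ = 0.006841 vs Keq = 3.5160e-06 ⇒ Q>K, reverse
Step 1:
                   M          B
  I            3.127     0.5936
  C           0.5379    -0.5379
  E            3.665    0.05573
  solve Keq expr → x = -0.1793; check Q = 3.5160e-06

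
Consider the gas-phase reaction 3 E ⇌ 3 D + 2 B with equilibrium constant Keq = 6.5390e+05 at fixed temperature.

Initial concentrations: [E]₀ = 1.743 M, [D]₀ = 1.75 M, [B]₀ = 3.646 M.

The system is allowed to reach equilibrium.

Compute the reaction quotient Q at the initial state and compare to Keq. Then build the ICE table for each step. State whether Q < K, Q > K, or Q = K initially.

Q₀ = 13.45; Q < K (proceeds forward)

Q₀ = 13.45 vs Keq = 6.5390e+05 ⇒ Q<K, forward
Step 1:
                   E          D          B
  Initial      1.743       1.75      3.646
  Change      -1.633      1.633      1.089
  Equil       0.1099      3.383      4.735
  solve Keq expr → x = 0.5444; check Q = 6.5390e+05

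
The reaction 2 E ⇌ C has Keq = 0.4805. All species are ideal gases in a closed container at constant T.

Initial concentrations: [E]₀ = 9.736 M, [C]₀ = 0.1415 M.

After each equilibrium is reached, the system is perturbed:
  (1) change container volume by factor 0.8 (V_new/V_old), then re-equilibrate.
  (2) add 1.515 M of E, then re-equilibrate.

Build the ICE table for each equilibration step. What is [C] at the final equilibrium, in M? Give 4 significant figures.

[C]_eq = 5.351 M

Q₀ = 0.001493 vs Keq = 0.4805 ⇒ Q<K, forward
Step 1:
                  E         C
  I           9.736    0.1415
  C          -6.986     3.493
  E            2.75     3.634
  solve Keq expr → x = 3.493; check Q = 0.4805
Then change container volume by factor 0.8 (V_new/V_old).
Step 2:
                  E         C
  I           3.438     4.543
  C         -0.3108    0.1554
  E           3.127     4.698
  solve Keq expr → x = 0.1554; check Q = 0.4805
Then add 1.515 M of E.
Step 3:
                  E         C
  I           4.642     4.698
  C          -1.305    0.6525
  E           3.337     5.351
  solve Keq expr → x = 0.6525; check Q = 0.4805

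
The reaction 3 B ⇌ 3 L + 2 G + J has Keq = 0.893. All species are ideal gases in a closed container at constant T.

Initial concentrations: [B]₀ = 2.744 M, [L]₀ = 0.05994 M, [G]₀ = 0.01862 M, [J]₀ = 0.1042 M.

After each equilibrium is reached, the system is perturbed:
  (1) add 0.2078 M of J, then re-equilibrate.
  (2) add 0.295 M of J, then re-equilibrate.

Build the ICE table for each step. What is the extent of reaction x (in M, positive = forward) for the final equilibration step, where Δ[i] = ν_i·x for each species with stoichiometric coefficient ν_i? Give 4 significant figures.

Q₀ = 3.7655e-10 vs Keq = 0.893 ⇒ Q<K, forward
Step 1:
                   B          L          G          J
  init         2.744    0.05994    0.01862     0.1042
  Δ           -1.448      1.448     0.9651     0.4825
  eq           1.296      1.508     0.9837     0.5867
  solve Keq expr → x = 0.4825; check Q = 0.893
Then add 0.2078 M of J.
Step 2:
                   B          L          G          J
  init         1.296      1.508     0.9837     0.7945
  Δ          0.04972   -0.04972   -0.03315   -0.01657
  eq           1.346      1.458     0.9506      0.778
  solve Keq expr → x = -0.01657; check Q = 0.893
Then add 0.295 M of J.
Step 3:
                   B          L          G          J
  init         1.346      1.458     0.9506      1.073
  Δ          0.05336   -0.05336   -0.03557   -0.01779
  eq           1.399      1.404      0.915      1.055
  solve Keq expr → x = -0.01779; check Q = 0.893

x = -0.01779 M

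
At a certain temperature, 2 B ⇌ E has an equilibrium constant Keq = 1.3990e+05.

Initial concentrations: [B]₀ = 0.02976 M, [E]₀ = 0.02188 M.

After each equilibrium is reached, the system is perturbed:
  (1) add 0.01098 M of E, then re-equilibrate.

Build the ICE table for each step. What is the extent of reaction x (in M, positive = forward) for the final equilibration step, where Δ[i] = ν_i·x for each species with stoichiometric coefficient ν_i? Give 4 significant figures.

Q₀ = 24.7 vs Keq = 1.3990e+05 ⇒ Q<K, forward
Step 1:
                  B         E
  Initial   0.02976   0.02188
  Change   -0.02925   0.01462
  Equil   5.1082e-04    0.0365
  solve Keq expr → x = 0.01462; check Q = 1.3990e+05
Then add 0.01098 M of E.
Step 2:
                  B         E
  Initial 5.1082e-04   0.04748
  Change  7.1560e-05 -3.5780e-05
  Equil   5.8238e-04   0.04745
  solve Keq expr → x = -3.5780e-05; check Q = 1.3990e+05

x = -3.5780e-05 M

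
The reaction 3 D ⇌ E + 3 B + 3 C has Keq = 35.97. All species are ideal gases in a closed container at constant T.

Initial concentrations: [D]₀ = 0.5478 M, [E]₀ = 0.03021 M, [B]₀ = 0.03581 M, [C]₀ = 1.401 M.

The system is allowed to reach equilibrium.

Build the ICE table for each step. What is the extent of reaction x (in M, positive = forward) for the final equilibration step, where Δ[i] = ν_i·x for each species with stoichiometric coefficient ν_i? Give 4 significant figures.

Q₀ = 2.3207e-05 vs Keq = 35.97 ⇒ Q<K, forward
Step 1:
                  D         E         B         C
  Initial    0.5478   0.03021   0.03581     1.401
  Change    -0.4121    0.1374    0.4121    0.4121
  Equil      0.1357    0.1676     0.448     1.813
  solve Keq expr → x = 0.1374; check Q = 35.97

x = 0.1374 M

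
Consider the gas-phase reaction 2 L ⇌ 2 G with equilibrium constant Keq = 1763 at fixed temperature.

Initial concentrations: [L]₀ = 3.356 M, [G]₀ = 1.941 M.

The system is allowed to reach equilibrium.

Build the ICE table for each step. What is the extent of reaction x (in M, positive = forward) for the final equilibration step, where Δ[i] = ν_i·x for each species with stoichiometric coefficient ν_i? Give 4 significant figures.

x = 1.616 M

Q₀ = 0.3345 vs Keq = 1763 ⇒ Q<K, forward
Step 1:
                   L          G
  I            3.356      1.941
  C           -3.233      3.233
  E           0.1232      5.174
  solve Keq expr → x = 1.616; check Q = 1763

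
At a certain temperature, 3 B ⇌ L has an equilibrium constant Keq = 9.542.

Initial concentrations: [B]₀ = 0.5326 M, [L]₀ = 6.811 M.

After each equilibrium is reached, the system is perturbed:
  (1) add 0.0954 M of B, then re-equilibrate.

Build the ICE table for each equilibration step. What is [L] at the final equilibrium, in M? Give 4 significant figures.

Q₀ = 45.08 vs Keq = 9.542 ⇒ Q>K, reverse
Step 1:
                  B         L
  Initial    0.5326     6.811
  Change     0.3559   -0.1186
  Equil      0.8885     6.692
  solve Keq expr → x = -0.1186; check Q = 9.542
Then add 0.0954 M of B.
Step 2:
                  B         L
  Initial    0.9839     6.692
  Change   -0.09402   0.03134
  Equil      0.8899     6.724
  solve Keq expr → x = 0.03134; check Q = 9.542

[L]_eq = 6.724 M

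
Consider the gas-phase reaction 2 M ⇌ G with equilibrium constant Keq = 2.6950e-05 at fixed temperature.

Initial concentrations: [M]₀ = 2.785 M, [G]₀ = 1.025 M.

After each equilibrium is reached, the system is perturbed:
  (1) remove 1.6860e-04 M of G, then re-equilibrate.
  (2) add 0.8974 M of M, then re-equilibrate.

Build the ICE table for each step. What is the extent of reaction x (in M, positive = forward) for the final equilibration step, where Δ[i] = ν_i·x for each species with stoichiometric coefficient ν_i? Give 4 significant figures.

Q₀ = 0.1322 vs Keq = 2.6950e-05 ⇒ Q>K, reverse
Step 1:
                  M         G
  I           2.785     1.025
  C           2.049    -1.024
  E           4.834 6.2969e-04
  solve Keq expr → x = -1.024; check Q = 2.6950e-05
Then remove 1.6860e-04 M of G.
Step 2:
                  M         G
  I           4.834 4.6109e-04
  C       -3.3702e-04 1.6851e-04
  E           4.833 6.2960e-04
  solve Keq expr → x = 1.6851e-04; check Q = 2.6950e-05
Then add 0.8974 M of M.
Step 3:
                  M         G
  I           5.731 6.2960e-04
  C       -5.1067e-04 2.5534e-04
  E            5.73 8.8494e-04
  solve Keq expr → x = 2.5534e-04; check Q = 2.6950e-05

x = 2.5534e-04 M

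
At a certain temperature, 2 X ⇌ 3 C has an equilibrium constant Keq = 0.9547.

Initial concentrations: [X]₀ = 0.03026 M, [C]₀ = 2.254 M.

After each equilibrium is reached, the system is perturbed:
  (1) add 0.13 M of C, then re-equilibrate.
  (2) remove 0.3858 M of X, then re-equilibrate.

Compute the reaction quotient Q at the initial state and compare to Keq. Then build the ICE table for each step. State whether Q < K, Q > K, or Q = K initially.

Q₀ = 1.2506e+04 vs Keq = 0.9547 ⇒ Q>K, reverse
Step 1:
                  X         C
  Initial   0.03026     2.254
  Change     0.8842    -1.326
  Equil      0.9145    0.9277
  solve Keq expr → x = -0.4421; check Q = 0.9547
Then add 0.13 M of C.
Step 2:
                  X         C
  Initial    0.9145     1.058
  Change    0.05993   -0.0899
  Equil      0.9744    0.9678
  solve Keq expr → x = -0.02997; check Q = 0.9547
Then remove 0.3858 M of X.
Step 3:
                  X         C
  Initial    0.5886    0.9678
  Change     0.1223   -0.1835
  Equil      0.7109    0.7843
  solve Keq expr → x = -0.06115; check Q = 0.9547

Q₀ = 1.2506e+04; Q > K (proceeds reverse)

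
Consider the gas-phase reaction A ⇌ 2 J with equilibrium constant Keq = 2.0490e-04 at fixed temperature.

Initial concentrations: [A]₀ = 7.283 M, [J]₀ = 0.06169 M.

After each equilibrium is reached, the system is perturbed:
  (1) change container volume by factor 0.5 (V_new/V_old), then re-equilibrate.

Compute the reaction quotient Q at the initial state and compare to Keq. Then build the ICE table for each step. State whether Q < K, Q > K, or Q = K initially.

Q₀ = 5.2254e-04; Q > K (proceeds reverse)

Q₀ = 5.2254e-04 vs Keq = 2.0490e-04 ⇒ Q>K, reverse
Step 1:
                    A           J
  init          7.283     0.06169
  Δ           0.01151    -0.02303
  eq            7.295     0.03866
  solve Keq expr → x = -0.01151; check Q = 2.0490e-04
Then change container volume by factor 0.5 (V_new/V_old).
Step 2:
                    A           J
  init          14.59     0.07732
  Δ           0.01131    -0.02263
  eq             14.6      0.0547
  solve Keq expr → x = -0.01131; check Q = 2.0490e-04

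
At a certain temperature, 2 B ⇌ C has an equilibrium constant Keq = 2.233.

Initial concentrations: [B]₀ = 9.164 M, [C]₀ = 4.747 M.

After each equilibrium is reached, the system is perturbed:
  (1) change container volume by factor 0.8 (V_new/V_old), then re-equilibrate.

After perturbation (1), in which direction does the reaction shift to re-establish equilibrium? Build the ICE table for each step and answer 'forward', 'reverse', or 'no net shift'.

Direction: forward

Q₀ = 0.05653 vs Keq = 2.233 ⇒ Q<K, forward
Step 1:
                   B          C
  init         9.164      4.747
  Δ           -7.229      3.614
  eq           1.935      8.361
  solve Keq expr → x = 3.614; check Q = 2.233
Then change container volume by factor 0.8 (V_new/V_old).
Step 2:
                   B          C
  init         2.419      10.45
  Δ          -0.2428     0.1214
  eq           2.176      10.57
  solve Keq expr → x = 0.1214; check Q = 2.233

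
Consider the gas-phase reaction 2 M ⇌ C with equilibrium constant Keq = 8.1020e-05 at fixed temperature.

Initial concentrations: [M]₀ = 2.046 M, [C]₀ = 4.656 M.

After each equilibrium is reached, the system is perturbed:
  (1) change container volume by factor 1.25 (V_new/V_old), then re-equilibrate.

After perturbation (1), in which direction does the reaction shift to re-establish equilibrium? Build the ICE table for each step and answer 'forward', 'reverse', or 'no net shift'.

Q₀ = 1.112 vs Keq = 8.1020e-05 ⇒ Q>K, reverse
Step 1:
                    M           C
  init          2.046       4.656
  Δ             9.291      -4.646
  eq            11.34     0.01041
  solve Keq expr → x = -4.646; check Q = 8.1020e-05
Then change container volume by factor 1.25 (V_new/V_old).
Step 2:
                    M           C
  init           9.07    0.008331
  Δ          0.003323   -0.001661
  eq            9.073     0.00667
  solve Keq expr → x = -0.001661; check Q = 8.1020e-05

Direction: reverse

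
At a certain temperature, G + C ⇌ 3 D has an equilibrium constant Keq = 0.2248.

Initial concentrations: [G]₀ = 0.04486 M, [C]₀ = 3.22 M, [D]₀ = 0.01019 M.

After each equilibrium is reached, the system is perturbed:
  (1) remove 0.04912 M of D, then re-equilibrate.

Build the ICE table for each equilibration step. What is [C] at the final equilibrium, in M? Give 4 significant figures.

Q₀ = 7.3250e-06 vs Keq = 0.2248 ⇒ Q<K, forward
Step 1:
                    G           C           D
  init        0.04486        3.22     0.01019
  Δ          -0.04145    -0.04145      0.1244
  eq         0.003409       3.179      0.1345
  solve Keq expr → x = 0.04145; check Q = 0.2248
Then remove 0.04912 M of D.
Step 2:
                    G           C           D
  init       0.003409       3.179     0.08542
  Δ         -0.002306   -0.002306    0.006917
  eq         0.001103       3.176     0.09234
  solve Keq expr → x = 0.002306; check Q = 0.2248

[C]_eq = 3.176 M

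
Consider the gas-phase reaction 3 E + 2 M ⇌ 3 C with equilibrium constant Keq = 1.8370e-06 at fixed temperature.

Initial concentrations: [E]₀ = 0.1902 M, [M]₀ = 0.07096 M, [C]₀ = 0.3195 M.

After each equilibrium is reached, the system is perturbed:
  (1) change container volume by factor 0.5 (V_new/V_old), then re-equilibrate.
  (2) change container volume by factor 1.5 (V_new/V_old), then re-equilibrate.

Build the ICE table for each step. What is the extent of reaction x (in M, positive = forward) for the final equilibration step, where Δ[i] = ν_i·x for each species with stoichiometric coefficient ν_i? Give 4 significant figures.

x = -4.3894e-04 M

Q₀ = 941.4 vs Keq = 1.8370e-06 ⇒ Q>K, reverse
Step 1:
                   E          M          C
  I           0.1902    0.07096     0.3195
  C           0.3168     0.2112    -0.3168
  E            0.507     0.2822   0.002671
  solve Keq expr → x = -0.1056; check Q = 1.8370e-06
Then change container volume by factor 0.5 (V_new/V_old).
Step 2:
                   E          M          C
  I            1.014     0.5644   0.005343
  C        -0.003092  -0.002061   0.003092
  E            1.011     0.5623   0.008435
  solve Keq expr → x = 0.001031; check Q = 1.8370e-06
Then change container volume by factor 1.5 (V_new/V_old).
Step 3:
                   E          M          C
  I            0.674     0.3749   0.005623
  C         0.001317 8.7788e-04  -0.001317
  E           0.6753     0.3757   0.004306
  solve Keq expr → x = -4.3894e-04; check Q = 1.8370e-06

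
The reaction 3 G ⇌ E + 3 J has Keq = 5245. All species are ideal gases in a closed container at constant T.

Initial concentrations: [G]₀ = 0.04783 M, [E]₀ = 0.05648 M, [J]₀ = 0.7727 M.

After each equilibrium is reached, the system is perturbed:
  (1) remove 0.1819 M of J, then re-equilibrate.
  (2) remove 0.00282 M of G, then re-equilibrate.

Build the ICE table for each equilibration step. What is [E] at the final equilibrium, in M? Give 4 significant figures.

[E]_eq = 0.06665 M

Q₀ = 238.1 vs Keq = 5245 ⇒ Q<K, forward
Step 1:
                    G           E           J
  Initial     0.04783     0.05648      0.7727
  Change     -0.02916     0.00972     0.02916
  Equil       0.01867      0.0662      0.8019
  solve Keq expr → x = 0.00972; check Q = 5245
Then remove 0.1819 M of J.
Step 2:
                    G           E           J
  Initial     0.01867      0.0662        0.62
  Change    -0.004043    0.001348    0.004043
  Equil       0.01463     0.06755       0.624
  solve Keq expr → x = 0.001348; check Q = 5245
Then remove 0.00282 M of G.
Step 3:
                    G           E           J
  Initial     0.01181     0.06755       0.624
  Change     0.002692 -8.9737e-04   -0.002692
  Equil        0.0145     0.06665      0.6213
  solve Keq expr → x = -8.9737e-04; check Q = 5245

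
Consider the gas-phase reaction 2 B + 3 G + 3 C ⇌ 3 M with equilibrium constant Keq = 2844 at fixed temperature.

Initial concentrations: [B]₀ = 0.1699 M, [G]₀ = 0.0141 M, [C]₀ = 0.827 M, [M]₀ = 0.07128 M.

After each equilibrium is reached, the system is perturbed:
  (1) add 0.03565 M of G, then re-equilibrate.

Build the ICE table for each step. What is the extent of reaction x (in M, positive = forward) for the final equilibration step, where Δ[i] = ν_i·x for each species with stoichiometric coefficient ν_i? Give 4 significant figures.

Q₀ = 7913 vs Keq = 2844 ⇒ Q>K, reverse
Step 1:
                    B           G           C           M
  init         0.1699      0.0141       0.827     0.07128
  Δ          0.002833     0.00425     0.00425    -0.00425
  eq           0.1727     0.01835      0.8313     0.06703
  solve Keq expr → x = -0.001417; check Q = 2844
Then add 0.03565 M of G.
Step 2:
                    B           G           C           M
  init         0.1727       0.054      0.8313     0.06703
  Δ          -0.01723    -0.02585    -0.02585     0.02585
  eq           0.1555     0.02815      0.8054     0.09288
  solve Keq expr → x = 0.008617; check Q = 2844

x = 0.008617 M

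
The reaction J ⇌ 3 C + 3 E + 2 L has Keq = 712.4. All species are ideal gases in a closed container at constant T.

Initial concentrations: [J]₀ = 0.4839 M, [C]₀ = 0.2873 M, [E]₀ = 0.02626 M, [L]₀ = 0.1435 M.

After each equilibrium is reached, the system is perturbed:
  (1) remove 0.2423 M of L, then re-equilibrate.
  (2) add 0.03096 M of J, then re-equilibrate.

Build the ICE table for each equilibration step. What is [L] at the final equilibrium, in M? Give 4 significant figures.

[L]_eq = 0.8889 M

Q₀ = 1.8274e-08 vs Keq = 712.4 ⇒ Q<K, forward
Step 1:
                    J           C           E           L
  init         0.4839      0.2873     0.02626      0.1435
  Δ           -0.4626       1.388       1.388      0.9252
  eq           0.0213       1.675       1.414       1.069
  solve Keq expr → x = 0.4626; check Q = 712.4
Then remove 0.2423 M of L.
Step 2:
                    J           C           E           L
  init         0.0213       1.675       1.414      0.8264
  Δ         -0.007008     0.02102     0.02102     0.01402
  eq           0.0143       1.696       1.435      0.8404
  solve Keq expr → x = 0.007008; check Q = 712.4
Then add 0.03096 M of J.
Step 3:
                    J           C           E           L
  init        0.04526       1.696       1.435      0.8404
  Δ          -0.02422     0.07267     0.07267     0.04844
  eq          0.02103       1.769       1.508      0.8889
  solve Keq expr → x = 0.02422; check Q = 712.4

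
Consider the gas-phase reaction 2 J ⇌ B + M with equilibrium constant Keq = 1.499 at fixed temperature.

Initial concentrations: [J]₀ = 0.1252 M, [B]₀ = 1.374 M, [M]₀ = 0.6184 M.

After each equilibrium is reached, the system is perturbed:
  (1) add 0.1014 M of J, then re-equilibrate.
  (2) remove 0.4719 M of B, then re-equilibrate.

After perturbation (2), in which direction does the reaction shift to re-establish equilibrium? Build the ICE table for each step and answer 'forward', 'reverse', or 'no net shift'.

Q₀ = 54.21 vs Keq = 1.499 ⇒ Q>K, reverse
Step 1:
                    J           B           M
  I            0.1252       1.374      0.6184
  C            0.4322     -0.2161     -0.2161
  E            0.5574       1.158      0.4023
  solve Keq expr → x = -0.2161; check Q = 1.499
Then add 0.1014 M of J.
Step 2:
                    J           B           M
  I            0.6588       1.158      0.4023
  C          -0.06927     0.03464     0.03464
  E            0.5896       1.193      0.4369
  solve Keq expr → x = 0.03464; check Q = 1.499
Then remove 0.4719 M of B.
Step 3:
                    J           B           M
  I            0.5896      0.7206      0.4369
  C          -0.09242     0.04621     0.04621
  E            0.4971      0.7668      0.4831
  solve Keq expr → x = 0.04621; check Q = 1.499

Direction: forward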